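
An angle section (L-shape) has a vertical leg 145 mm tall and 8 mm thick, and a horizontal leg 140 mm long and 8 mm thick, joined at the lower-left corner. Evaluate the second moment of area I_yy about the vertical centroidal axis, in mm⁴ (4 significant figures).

I_yy ≈ 4.248 × 10⁶ mm⁴

Split into non-overlapping primitives; take the origin at the lower-left of the bounding box.
Vertical leg: 8 × 145, A = 1 160 mm², x = 4 mm, Ī = 6186.67 mm⁴.
Horizontal leg (remainder): 132 × 8, A = 1 056 mm², x = 74 mm, Ī = 1 533 312 mm⁴.
Centroid: x̄ = ΣA·x / ΣA = 37.3574 mm.
Transfer each piece to the vertical centroidal axis using Ī + A·d² with d = x − 37.3574:
  vertical leg: d = -33.3574 mm → contributes +1 296 937 mm⁴
  horizontal leg (remainder): d = 36.6426 mm → contributes +2 951 182 mm⁴
Total I = 4 248 120 mm⁴.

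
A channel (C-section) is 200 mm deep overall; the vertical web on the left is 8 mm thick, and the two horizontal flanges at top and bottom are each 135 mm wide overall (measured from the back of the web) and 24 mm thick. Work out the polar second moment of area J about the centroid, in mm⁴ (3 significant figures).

Break the section into simple shapes (no overlaps), measuring from the bottom-left corner of the bounding box.
Web: 8 × 200, A = 1 600 mm², y = 100 mm, Ī = 5 333 333 mm⁴.
Top flange (beyond web): 127 × 24, A = 3 048 mm², y = 188 mm, Ī = 146 304 mm⁴.
Bottom flange (beyond web): 127 × 24, A = 3 048 mm², y = 12 mm, Ī = 146 304 mm⁴.
By symmetry the centroid is at mid-height, ȳ = 100 mm.
Transfer each piece to the centroidal x-axis using Ī + A·d² with d = y − 100:
  web: d = 0 mm → contributes +5 333 333 mm⁴
  top flange (beyond web): d = 88 mm → contributes +23 750 016 mm⁴
  bottom flange (beyond web): d = -88 mm → contributes +23 750 016 mm⁴
Total I = 52 833 365 mm⁴.
For the y-axis: x̄ = 57.467 mm.
Repeating about the centroidal y-axis gives I_y = 13 976 473 mm⁴.
Polar second moment: J = I_x + I_y = 66 809 838 mm⁴.

J ≈ 6.68 × 10⁷ mm⁴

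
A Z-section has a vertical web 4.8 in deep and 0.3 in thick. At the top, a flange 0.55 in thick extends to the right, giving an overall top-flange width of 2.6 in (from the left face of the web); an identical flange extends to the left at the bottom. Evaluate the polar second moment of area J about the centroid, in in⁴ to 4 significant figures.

Decompose the section into non-overlapping parts with the origin at the bottom-left of its bounding rectangle.
Web: 0.3 × 4.8, A = 1.44 in², y = 2.4 in, Ī = 2.7648 in⁴.
Top flange (beyond web): 2.3 × 0.55, A = 1.265 in², y = 4.525 in, Ī = 0.0318885 in⁴.
Bottom flange (beyond web): 2.3 × 0.55, A = 1.265 in², y = 0.275 in, Ī = 0.0318885 in⁴.
Centroid: ȳ = ΣA·y / ΣA = 2.4 in.
Transfer each piece to the centroidal x-axis using Ī + A·d² with d = y − 2.4:
  web: d = 0 in → contributes +2.7648 in⁴
  top flange (beyond web): d = 2.125 in → contributes +5.74415 in⁴
  bottom flange (beyond web): d = -2.125 in → contributes +5.74415 in⁴
Total I = 14.2531 in⁴.
For the y-axis: x̄ = 2.45 in.
Repeating about the centroidal y-axis gives I_y = 5.40181 in⁴.
Polar second moment: J = I_x + I_y = 19.6549 in⁴.

J ≈ 19.65 in⁴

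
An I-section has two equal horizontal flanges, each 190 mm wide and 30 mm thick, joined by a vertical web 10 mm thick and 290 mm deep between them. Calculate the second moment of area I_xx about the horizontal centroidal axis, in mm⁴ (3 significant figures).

I_xx ≈ 3.13 × 10⁸ mm⁴

Break the section into simple shapes (no overlaps), measuring from the bottom-left corner of the bounding box.
Bottom flange: 190 × 30, A = 5 700 mm², y = 15 mm, Ī = 427 500 mm⁴.
Web: 10 × 290, A = 2 900 mm², y = 175 mm, Ī = 20 324 167 mm⁴.
Top flange: 190 × 30, A = 5 700 mm², y = 335 mm, Ī = 427 500 mm⁴.
By symmetry the centroid is at mid-height, ȳ = 175 mm.
Transfer each piece to the horizontal centroidal axis using Ī + A·d² with d = y − 175:
  bottom flange: d = -160 mm → contributes +146 347 500 mm⁴
  web: d = 0 mm → contributes +20 324 167 mm⁴
  top flange: d = 160 mm → contributes +146 347 500 mm⁴
Total I = 313 019 167 mm⁴.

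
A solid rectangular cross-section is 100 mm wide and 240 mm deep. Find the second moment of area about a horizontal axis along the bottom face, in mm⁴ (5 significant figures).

I_base ≈ 4.6080 × 10⁸ mm⁴

The section: 100 × 240, A = 24 000 mm², y = 120 mm, Ī = 115 200 000 mm⁴.
Transfer it to a horizontal axis along the bottom face using Ī + A·d² with d = y − 0:
  the section: d = 120 mm → contributes +460 800 000 mm⁴
Total I = 460 800 000 mm⁴.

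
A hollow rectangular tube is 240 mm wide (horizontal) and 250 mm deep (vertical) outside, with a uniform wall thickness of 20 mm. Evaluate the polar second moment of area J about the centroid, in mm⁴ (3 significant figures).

J ≈ 3.06 × 10⁸ mm⁴

Break the section into simple shapes (no overlaps), measuring from the bottom-left corner of the bounding box.
Outer rectangle: 240 × 250, A = 60 000 mm², y = 125 mm, Ī = 312 500 000 mm⁴.
Inner void (subtracted): 200 × 210, A = 42 000 mm², y = 125 mm, Ī = 154 350 000 mm⁴.
By symmetry the centroid is at mid-height, ȳ = 125 mm.
All pieces are centred on the centroidal x-axis, so I = ΣĪ (holes subtracted) = 158 150 000 mm⁴.
Repeating about the centroidal y-axis gives I_y = 148 000 000 mm⁴.
Polar second moment: J = I_x + I_y = 306 150 000 mm⁴.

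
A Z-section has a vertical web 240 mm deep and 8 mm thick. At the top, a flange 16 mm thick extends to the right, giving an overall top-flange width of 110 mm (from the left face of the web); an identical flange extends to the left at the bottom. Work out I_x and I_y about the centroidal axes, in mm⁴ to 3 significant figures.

Break the section into simple shapes (no overlaps), measuring from the bottom-left corner of the bounding box.
Web: 8 × 240, A = 1 920 mm², y = 120 mm, Ī = 9 216 000 mm⁴.
Top flange (beyond web): 102 × 16, A = 1 632 mm², y = 232 mm, Ī = 34 816 mm⁴.
Bottom flange (beyond web): 102 × 16, A = 1 632 mm², y = 8 mm, Ī = 34 816 mm⁴.
Centroid: ȳ = ΣA·y / ΣA = 120 mm.
Transfer each piece to the centroidal x-axis using Ī + A·d² with d = y − 120:
  web: d = 0 mm → contributes +9 216 000 mm⁴
  top flange (beyond web): d = 112 mm → contributes +20 506 624 mm⁴
  bottom flange (beyond web): d = -112 mm → contributes +20 506 624 mm⁴
Total I = 50 229 248 mm⁴.
For the y-axis: x̄ = 106 mm.
Repeating about the centroidal y-axis gives I_y = 12 713 728 mm⁴.

I_x ≈ 5.02 × 10⁷ mm⁴, I_y ≈ 1.27 × 10⁷ mm⁴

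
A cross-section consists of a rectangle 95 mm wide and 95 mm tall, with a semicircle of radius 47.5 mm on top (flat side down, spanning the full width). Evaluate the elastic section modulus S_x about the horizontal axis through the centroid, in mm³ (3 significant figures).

Decompose the section into non-overlapping parts with the origin at the bottom-left of its bounding rectangle.
Rectangular body: 95 × 95, A = 9 025 mm², y = 47.5 mm, Ī = 6 787 552 mm⁴.
Semicircular cap: semicircle r = 47.5, A = 3544.1 mm², y = 115.16 mm, Ī = 558 736 mm⁴.
Centroid: ȳ = ΣA·y / ΣA = 66.578 mm.
Transfer each piece to the horizontal axis through the centroid using Ī + A·d² with d = y − 66.578:
  rectangular body: d = -19.078 mm → contributes +10 072 372 mm⁴
  semicircular cap: d = 48.582 mm → contributes +8 923 462 mm⁴
Total I = 18 995 834 mm⁴.
Extreme fibre distance c = 75.922 mm; S = I/c = 250 202 mm³.

S_x ≈ 2.50 × 10⁵ mm³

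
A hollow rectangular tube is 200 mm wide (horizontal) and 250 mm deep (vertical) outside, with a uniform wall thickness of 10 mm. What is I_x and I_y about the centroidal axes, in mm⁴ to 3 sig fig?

I_x ≈ 7.79 × 10⁷ mm⁴, I_y ≈ 5.49 × 10⁷ mm⁴

Break the section into simple shapes (no overlaps), measuring from the bottom-left corner of the bounding box.
Outer rectangle: 200 × 250, A = 50 000 mm², y = 125 mm, Ī = 260 416 667 mm⁴.
Inner void (subtracted): 180 × 230, A = 41 400 mm², y = 125 mm, Ī = 182 505 000 mm⁴.
By symmetry the centroid is at mid-height, ȳ = 125 mm.
All pieces are centred on the centroidal x-axis, so I = ΣĪ (holes subtracted) = 77 911 667 mm⁴.
Repeating about the centroidal y-axis gives I_y = 54 886 667 mm⁴.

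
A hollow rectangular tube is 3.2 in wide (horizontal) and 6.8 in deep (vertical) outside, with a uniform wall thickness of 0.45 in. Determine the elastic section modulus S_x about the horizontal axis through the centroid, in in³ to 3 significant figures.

S_x ≈ 13.1 in³

Decompose the section into non-overlapping parts with the origin at the bottom-left of its bounding rectangle.
Outer rectangle: 3.2 × 6.8, A = 21.76 in², y = 3.4 in, Ī = 83.849 in⁴.
Inner void (subtracted): 2.3 × 5.9, A = 13.57 in², y = 3.4 in, Ī = 39.364 in⁴.
By symmetry the centroid is at mid-height, ȳ = 3.4 in.
All pieces are centred on the horizontal axis through the centroid, so I = ΣĪ (holes subtracted) = 44.484 in⁴.
Extreme fibre distance c = 3.4 in; S = I/c = 13.084 in³.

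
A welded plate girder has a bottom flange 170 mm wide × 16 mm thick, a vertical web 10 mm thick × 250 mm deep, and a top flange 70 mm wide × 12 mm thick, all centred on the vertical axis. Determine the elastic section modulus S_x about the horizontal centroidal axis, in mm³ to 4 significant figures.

Break the section into simple shapes (no overlaps), measuring from the bottom-left corner of the bounding box.
Bottom plate: 170 × 16, A = 2 720 mm², y = 8 mm, Ī = 58026.7 mm⁴.
Web plate: 10 × 250, A = 2 500 mm², y = 141 mm, Ī = 13 020 833 mm⁴.
Top plate: 70 × 12, A = 840 mm², y = 272 mm, Ī = 10 080 mm⁴.
Centroid: ȳ = ΣA·y / ΣA = 99.462 mm.
Transfer each piece to the horizontal centroidal axis using Ī + A·d² with d = y − 99.462:
  bottom plate: d = -91.462 mm → contributes +22 811 659 mm⁴
  web plate: d = 41.538 mm → contributes +17 334 337 mm⁴
  top plate: d = 172.538 mm → contributes +25 016 330 mm⁴
Total I = 65 162 326 mm⁴.
Extreme fibre distance c = 178.538 mm; S = I/c = 364 977 mm³.

S_x ≈ 3.650 × 10⁵ mm³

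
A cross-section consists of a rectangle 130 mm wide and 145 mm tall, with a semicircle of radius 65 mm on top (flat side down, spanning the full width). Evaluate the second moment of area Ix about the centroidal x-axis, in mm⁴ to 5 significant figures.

Ix ≈ 8.4156 × 10⁷ mm⁴

Decompose the section into non-overlapping parts with the origin at the bottom-left of its bounding rectangle.
Rectangular body: 130 × 145, A = 18 850 mm², y = 72.5 mm, Ī = 33 026 771 mm⁴.
Semicircular cap: semicircle r = 65, A = 6636.614 mm², y = 172.5869 mm, Ī = 1 959 230 mm⁴.
Centroid: ȳ = ΣA·y / ΣA = 98.56223 mm.
Transfer each piece to the centroidal x-axis using Ī + A·d² with d = y − 98.56223:
  rectangular body: d = -26.06223 mm → contributes +45 830 437 mm⁴
  semicircular cap: d = 74.02463 mm → contributes +38 325 529 mm⁴
Total I = 84 155 966 mm⁴.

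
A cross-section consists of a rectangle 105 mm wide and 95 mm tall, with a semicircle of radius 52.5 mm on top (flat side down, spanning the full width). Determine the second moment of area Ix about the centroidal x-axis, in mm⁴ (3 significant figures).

Treat the section as a set of non-overlapping primitives; coordinates are from the bounding-box lower-left.
Rectangular body: 105 × 95, A = 9 975 mm², y = 47.5 mm, Ī = 7 502 031 mm⁴.
Semicircular cap: semicircle r = 52.5, A = 4329.5 mm², y = 117.28 mm, Ī = 833 814 mm⁴.
Centroid: ȳ = ΣA·y / ΣA = 68.621 mm.
Transfer each piece to the centroidal x-axis using Ī + A·d² with d = y − 68.621:
  rectangular body: d = -21.121 mm → contributes +11 951 694 mm⁴
  semicircular cap: d = 48.661 mm → contributes +11 085 646 mm⁴
Total I = 23 037 340 mm⁴.

Ix ≈ 2.30 × 10⁷ mm⁴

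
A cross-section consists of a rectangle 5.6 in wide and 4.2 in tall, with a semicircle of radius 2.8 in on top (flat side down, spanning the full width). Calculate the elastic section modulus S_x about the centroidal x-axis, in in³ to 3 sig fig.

Break the section into simple shapes (no overlaps), measuring from the bottom-left corner of the bounding box.
Rectangular body: 5.6 × 4.2, A = 23.52 in², y = 2.1 in, Ī = 34.574 in⁴.
Semicircular cap: semicircle r = 2.8, A = 12.315 in², y = 5.3884 in, Ī = 6.7463 in⁴.
Centroid: ȳ = ΣA·y / ΣA = 3.2301 in.
Transfer each piece to the centroidal x-axis using Ī + A·d² with d = y − 3.2301:
  rectangular body: d = -1.1301 in → contributes +64.611 in⁴
  semicircular cap: d = 2.1583 in → contributes +64.112 in⁴
Total I = 128.72 in⁴.
Extreme fibre distance c = 3.7699 in; S = I/c = 34.145 in³.

S_x ≈ 34.1 in³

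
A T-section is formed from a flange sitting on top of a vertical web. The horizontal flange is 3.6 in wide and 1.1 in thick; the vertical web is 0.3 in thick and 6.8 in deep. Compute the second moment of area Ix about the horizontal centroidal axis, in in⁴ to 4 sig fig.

Break the section into simple shapes (no overlaps), measuring from the bottom-left corner of the bounding box.
Flange: 3.6 × 1.1, A = 3.96 in², y = 7.35 in, Ī = 0.3993 in⁴.
Web: 0.3 × 6.8, A = 2.04 in², y = 3.4 in, Ī = 7.8608 in⁴.
Centroid: ȳ = ΣA·y / ΣA = 6.007 in.
Transfer each piece to the horizontal centroidal axis using Ī + A·d² with d = y − 6.007:
  flange: d = 1.343 in → contributes +7.54175 in⁴
  web: d = -2.607 in → contributes +21.7256 in⁴
Total I = 29.2673 in⁴.

Ix ≈ 29.27 in⁴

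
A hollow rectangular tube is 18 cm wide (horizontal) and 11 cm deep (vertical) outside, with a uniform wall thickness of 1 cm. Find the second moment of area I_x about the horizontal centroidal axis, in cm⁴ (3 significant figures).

I_x ≈ 1020 cm⁴

Decompose the section into non-overlapping parts with the origin at the bottom-left of its bounding rectangle.
Outer rectangle: 18 × 11, A = 198 cm², y = 5.5 cm, Ī = 1996.5 cm⁴.
Inner void (subtracted): 16 × 9, A = 144 cm², y = 5.5 cm, Ī = 972 cm⁴.
By symmetry the centroid is at mid-height, ȳ = 5.5 cm.
All pieces are centred on the horizontal centroidal axis, so I = ΣĪ (holes subtracted) = 1024.5 cm⁴.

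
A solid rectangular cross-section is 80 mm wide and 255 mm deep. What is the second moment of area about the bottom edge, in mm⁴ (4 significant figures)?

I_base ≈ 4.422 × 10⁸ mm⁴

The section: 80 × 255, A = 20 400 mm², y = 127.5 mm, Ī = 110 542 500 mm⁴.
Transfer it to the bottom edge using Ī + A·d² with d = y − 0:
  the section: d = 127.5 mm → contributes +442 170 000 mm⁴
Total I = 442 170 000 mm⁴.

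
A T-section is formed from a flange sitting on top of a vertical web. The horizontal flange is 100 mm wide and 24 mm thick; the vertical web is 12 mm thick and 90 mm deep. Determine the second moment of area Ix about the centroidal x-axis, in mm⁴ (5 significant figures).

Decompose the section into non-overlapping parts with the origin at the bottom-left of its bounding rectangle.
Flange: 100 × 24, A = 2 400 mm², y = 102 mm, Ī = 115 200 mm⁴.
Web: 12 × 90, A = 1 080 mm², y = 45 mm, Ī = 729 000 mm⁴.
Centroid: ȳ = ΣA·y / ΣA = 84.31034 mm.
Transfer each piece to the centroidal x-axis using Ī + A·d² with d = y − 84.31034:
  flange: d = 17.68966 mm → contributes +866217.4 mm⁴
  web: d = -39.31034 mm → contributes +2 397 927 mm⁴
Total I = 3 264 145 mm⁴.

Ix ≈ 3.2641 × 10⁶ mm⁴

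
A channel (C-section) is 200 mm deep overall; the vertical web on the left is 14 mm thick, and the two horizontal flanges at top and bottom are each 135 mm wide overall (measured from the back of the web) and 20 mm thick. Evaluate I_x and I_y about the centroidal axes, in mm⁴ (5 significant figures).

Split into non-overlapping primitives; take the origin at the lower-left of the bounding box.
Web: 14 × 200, A = 2 800 mm², y = 100 mm, Ī = 9 333 333 mm⁴.
Top flange (beyond web): 121 × 20, A = 2 420 mm², y = 190 mm, Ī = 80666.67 mm⁴.
Bottom flange (beyond web): 121 × 20, A = 2 420 mm², y = 10 mm, Ī = 80666.67 mm⁴.
By symmetry the centroid is at mid-height, ȳ = 100 mm.
Transfer each piece to the centroidal x-axis using Ī + A·d² with d = y − 100:
  web: d = 0 mm → contributes +9 333 333 mm⁴
  top flange (beyond web): d = 90 mm → contributes +19 682 667 mm⁴
  bottom flange (beyond web): d = -90 mm → contributes +19 682 667 mm⁴
Total I = 48 698 667 mm⁴.
For the y-axis: x̄ = 49.76178 mm.
Repeating about the centroidal y-axis gives I_y = 14 032 913 mm⁴.

I_x ≈ 4.8699 × 10⁷ mm⁴, I_y ≈ 1.4033 × 10⁷ mm⁴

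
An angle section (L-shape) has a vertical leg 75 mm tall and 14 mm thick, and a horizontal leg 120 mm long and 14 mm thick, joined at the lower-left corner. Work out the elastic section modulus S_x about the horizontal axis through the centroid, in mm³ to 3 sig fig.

Treat the section as a set of non-overlapping primitives; coordinates are from the bounding-box lower-left.
Vertical leg: 14 × 75, A = 1 050 mm², y = 37.5 mm, Ī = 492 188 mm⁴.
Horizontal leg (remainder): 106 × 14, A = 1 484 mm², y = 7 mm, Ī = 24 239 mm⁴.
Centroid: ȳ = ΣA·y / ΣA = 19.638 mm.
Transfer each piece to the horizontal axis through the centroid using Ī + A·d² with d = y − 19.638:
  vertical leg: d = 17.862 mm → contributes +827 187 mm⁴
  horizontal leg (remainder): d = -12.638 mm → contributes +261 266 mm⁴
Total I = 1 088 453 mm⁴.
Extreme fibre distance c = 55.362 mm; S = I/c = 19 661 mm³.

S_x ≈ 1.97 × 10⁴ mm³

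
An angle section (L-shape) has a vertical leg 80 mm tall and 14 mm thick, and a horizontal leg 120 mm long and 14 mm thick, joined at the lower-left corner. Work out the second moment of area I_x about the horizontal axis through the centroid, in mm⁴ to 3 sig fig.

Treat the section as a set of non-overlapping primitives; coordinates are from the bounding-box lower-left.
Vertical leg: 14 × 80, A = 1 120 mm², y = 40 mm, Ī = 597 333 mm⁴.
Horizontal leg (remainder): 106 × 14, A = 1 484 mm², y = 7 mm, Ī = 24 239 mm⁴.
Centroid: ȳ = ΣA·y / ΣA = 21.194 mm.
Transfer each piece to the horizontal axis through the centroid using Ī + A·d² with d = y − 21.194:
  vertical leg: d = 18.806 mm → contributes +993 458 mm⁴
  horizontal leg (remainder): d = -14.194 mm → contributes +323 201 mm⁴
Total I = 1 316 658 mm⁴.

I_x ≈ 1.32 × 10⁶ mm⁴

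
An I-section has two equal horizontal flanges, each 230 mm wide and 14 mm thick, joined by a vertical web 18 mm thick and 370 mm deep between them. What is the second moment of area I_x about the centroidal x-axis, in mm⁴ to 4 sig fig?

I_x ≈ 3.135 × 10⁸ mm⁴

Treat the section as a set of non-overlapping primitives; coordinates are from the bounding-box lower-left.
Bottom flange: 230 × 14, A = 3 220 mm², y = 7 mm, Ī = 52593.3 mm⁴.
Web: 18 × 370, A = 6 660 mm², y = 199 mm, Ī = 75 979 500 mm⁴.
Top flange: 230 × 14, A = 3 220 mm², y = 391 mm, Ī = 52593.3 mm⁴.
By symmetry the centroid is at mid-height, ȳ = 199 mm.
Transfer each piece to the centroidal x-axis using Ī + A·d² with d = y − 199:
  bottom flange: d = -192 mm → contributes +118 754 673 mm⁴
  web: d = 0 mm → contributes +75 979 500 mm⁴
  top flange: d = 192 mm → contributes +118 754 673 mm⁴
Total I = 313 488 847 mm⁴.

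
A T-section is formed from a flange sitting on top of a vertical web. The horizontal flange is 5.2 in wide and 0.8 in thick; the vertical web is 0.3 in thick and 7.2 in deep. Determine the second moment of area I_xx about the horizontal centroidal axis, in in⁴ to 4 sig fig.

Break the section into simple shapes (no overlaps), measuring from the bottom-left corner of the bounding box.
Flange: 5.2 × 0.8, A = 4.16 in², y = 7.6 in, Ī = 0.221867 in⁴.
Web: 0.3 × 7.2, A = 2.16 in², y = 3.6 in, Ī = 9.3312 in⁴.
Centroid: ȳ = ΣA·y / ΣA = 6.23291 in.
Transfer each piece to the horizontal centroidal axis using Ī + A·d² with d = y − 6.23291:
  flange: d = 1.36709 in → contributes +7.99662 in⁴
  web: d = -2.63291 in → contributes +24.3048 in⁴
Total I = 32.3014 in⁴.

I_xx ≈ 32.30 in⁴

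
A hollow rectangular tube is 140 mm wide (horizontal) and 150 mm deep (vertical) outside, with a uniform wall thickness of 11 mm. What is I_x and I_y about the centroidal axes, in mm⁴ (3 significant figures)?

I_x ≈ 1.88 × 10⁷ mm⁴, I_y ≈ 1.68 × 10⁷ mm⁴

Decompose the section into non-overlapping parts with the origin at the bottom-left of its bounding rectangle.
Outer rectangle: 140 × 150, A = 21 000 mm², y = 75 mm, Ī = 39 375 000 mm⁴.
Inner void (subtracted): 118 × 128, A = 15 104 mm², y = 75 mm, Ī = 20 621 995 mm⁴.
By symmetry the centroid is at mid-height, ȳ = 75 mm.
All pieces are centred on the centroidal x-axis, so I = ΣĪ (holes subtracted) = 18 753 005 mm⁴.
Repeating about the centroidal y-axis gives I_y = 16 774 325 mm⁴.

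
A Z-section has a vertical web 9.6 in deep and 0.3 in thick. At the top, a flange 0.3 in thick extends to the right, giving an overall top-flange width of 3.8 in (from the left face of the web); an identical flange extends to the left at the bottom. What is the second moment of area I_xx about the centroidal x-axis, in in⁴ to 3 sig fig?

Decompose the section into non-overlapping parts with the origin at the bottom-left of its bounding rectangle.
Web: 0.3 × 9.6, A = 2.88 in², y = 4.8 in, Ī = 22.118 in⁴.
Top flange (beyond web): 3.5 × 0.3, A = 1.05 in², y = 9.45 in, Ī = 0.007875 in⁴.
Bottom flange (beyond web): 3.5 × 0.3, A = 1.05 in², y = 0.15 in, Ī = 0.007875 in⁴.
Centroid: ȳ = ΣA·y / ΣA = 4.8 in.
Transfer each piece to the centroidal x-axis using Ī + A·d² with d = y − 4.8:
  web: d = 0 in → contributes +22.118 in⁴
  top flange (beyond web): d = 4.65 in → contributes +22.712 in⁴
  bottom flange (beyond web): d = -4.65 in → contributes +22.712 in⁴
Total I = 67.541 in⁴.

I_xx ≈ 67.5 in⁴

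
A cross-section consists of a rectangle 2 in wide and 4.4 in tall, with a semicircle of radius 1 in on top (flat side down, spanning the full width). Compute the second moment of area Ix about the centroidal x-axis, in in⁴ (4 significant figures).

Break the section into simple shapes (no overlaps), measuring from the bottom-left corner of the bounding box.
Rectangular body: 2 × 4.4, A = 8.8 in², y = 2.2 in, Ī = 14.1973 in⁴.
Semicircular cap: semicircle r = 1, A = 1.5708 in², y = 4.82441 in, Ī = 0.109757 in⁴.
Centroid: ȳ = ΣA·y / ΣA = 2.5975 in.
Transfer each piece to the centroidal x-axis using Ī + A·d² with d = y − 2.5975:
  rectangular body: d = -0.397503 in → contributes +15.5878 in⁴
  semicircular cap: d = 2.22691 in → contributes +7.89954 in⁴
Total I = 23.4873 in⁴.

Ix ≈ 23.49 in⁴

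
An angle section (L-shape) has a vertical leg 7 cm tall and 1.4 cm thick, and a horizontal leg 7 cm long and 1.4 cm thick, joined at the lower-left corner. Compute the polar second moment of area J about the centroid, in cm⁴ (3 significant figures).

J ≈ 151 cm⁴

Treat the section as a set of non-overlapping primitives; coordinates are from the bounding-box lower-left.
Vertical leg: 1.4 × 7, A = 9.8 cm², y = 3.5 cm, Ī = 40.017 cm⁴.
Horizontal leg (remainder): 5.6 × 1.4, A = 7.84 cm², y = 0.7 cm, Ī = 1.2805 cm⁴.
Centroid: ȳ = ΣA·y / ΣA = 2.2556 cm.
Transfer each piece to the centroidal x-axis using Ī + A·d² with d = y − 2.2556:
  vertical leg: d = 1.2444 cm → contributes +55.193 cm⁴
  horizontal leg (remainder): d = -1.5556 cm → contributes +20.251 cm⁴
Total I = 75.445 cm⁴.
For the y-axis: x̄ = 2.2556 cm.
Repeating about the centroidal y-axis gives I_y = 75.445 cm⁴.
Polar second moment: J = I_x + I_y = 150.89 cm⁴.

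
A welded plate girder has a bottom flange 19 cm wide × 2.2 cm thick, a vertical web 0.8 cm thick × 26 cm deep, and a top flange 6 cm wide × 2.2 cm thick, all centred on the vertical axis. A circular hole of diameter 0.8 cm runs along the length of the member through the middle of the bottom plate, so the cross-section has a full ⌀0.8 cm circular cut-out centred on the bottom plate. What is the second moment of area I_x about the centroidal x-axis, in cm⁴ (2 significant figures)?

Treat the section as a set of non-overlapping primitives; coordinates are from the bounding-box lower-left.
Bottom plate: 19 × 2.2, A = 41.8 cm², y = 1.1 cm, Ī = 16.86 cm⁴.
Web plate: 0.8 × 26, A = 20.8 cm², y = 15.2 cm, Ī = 1 172 cm⁴.
Top plate: 6 × 2.2, A = 13.2 cm², y = 29.3 cm, Ī = 5.324 cm⁴.
Hole (subtracted): ⌀0.8, A = 0.5027 cm², y = 1.1 cm, Ī = 0.02011 cm⁴.
Centroid: ȳ = ΣA·y / ΣA = 9.939 cm.
Transfer each piece to the centroidal x-axis using Ī + A·d² with d = y − 9.939:
  bottom plate: d = -8.839 cm → contributes +3 282 cm⁴
  web plate: d = 5.261 cm → contributes +1 748 cm⁴
  top plate: d = 19.36 cm → contributes +4 954 cm⁴
  hole: d = -8.839 cm → contributes −39.29 cm⁴
Total I = 9 944 cm⁴.

I_x ≈ 9900 cm⁴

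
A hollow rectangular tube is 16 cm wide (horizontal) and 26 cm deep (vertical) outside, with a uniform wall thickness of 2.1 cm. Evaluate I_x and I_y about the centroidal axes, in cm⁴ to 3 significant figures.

Decompose the section into non-overlapping parts with the origin at the bottom-left of its bounding rectangle.
Outer rectangle: 16 × 26, A = 416 cm², y = 13 cm, Ī = 23 435 cm⁴.
Inner void (subtracted): 11.8 × 21.8, A = 257.24 cm², y = 13 cm, Ī = 10 188 cm⁴.
By symmetry the centroid is at mid-height, ȳ = 13 cm.
All pieces are centred on the centroidal x-axis, so I = ΣĪ (holes subtracted) = 13 247 cm⁴.
Repeating about the centroidal y-axis gives I_y = 5889.8 cm⁴.

I_x ≈ 1.32 × 10⁴ cm⁴, I_y ≈ 5890 cm⁴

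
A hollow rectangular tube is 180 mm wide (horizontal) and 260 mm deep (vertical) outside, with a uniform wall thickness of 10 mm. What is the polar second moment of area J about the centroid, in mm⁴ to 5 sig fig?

Treat the section as a set of non-overlapping primitives; coordinates are from the bounding-box lower-left.
Outer rectangle: 180 × 260, A = 46 800 mm², y = 130 mm, Ī = 263 640 000 mm⁴.
Inner void (subtracted): 160 × 240, A = 38 400 mm², y = 130 mm, Ī = 184 320 000 mm⁴.
By symmetry the centroid is at mid-height, ȳ = 130 mm.
All pieces are centred on the centroidal x-axis, so I = ΣĪ (holes subtracted) = 79 320 000 mm⁴.
Repeating about the centroidal y-axis gives I_y = 44 440 000 mm⁴.
Polar second moment: J = I_x + I_y = 123 760 000 mm⁴.

J ≈ 1.2376 × 10⁸ mm⁴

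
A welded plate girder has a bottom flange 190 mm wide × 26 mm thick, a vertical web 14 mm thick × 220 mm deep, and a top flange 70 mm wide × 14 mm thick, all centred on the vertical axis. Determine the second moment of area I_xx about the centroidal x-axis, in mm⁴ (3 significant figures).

I_xx ≈ 7.39 × 10⁷ mm⁴

Break the section into simple shapes (no overlaps), measuring from the bottom-left corner of the bounding box.
Bottom plate: 190 × 26, A = 4 940 mm², y = 13 mm, Ī = 278 287 mm⁴.
Web plate: 14 × 220, A = 3 080 mm², y = 136 mm, Ī = 12 422 667 mm⁴.
Top plate: 70 × 14, A = 980 mm², y = 253 mm, Ī = 16 007 mm⁴.
Centroid: ȳ = ΣA·y / ΣA = 81.227 mm.
Transfer each piece to the centroidal x-axis using Ī + A·d² with d = y − 81.227:
  bottom plate: d = -68.227 mm → contributes +23 273 384 mm⁴
  web plate: d = 54.773 mm → contributes +21 663 030 mm⁴
  top plate: d = 171.77 mm → contributes +28 931 963 mm⁴
Total I = 73 868 378 mm⁴.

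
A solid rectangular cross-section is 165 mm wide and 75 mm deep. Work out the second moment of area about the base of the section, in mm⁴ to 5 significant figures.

The section: 165 × 75, A = 12 375 mm², y = 37.5 mm, Ī = 5 800 781 mm⁴.
Transfer it to the bottom edge using Ī + A·d² with d = y − 0:
  the section: d = 37.5 mm → contributes +23 203 125 mm⁴
Total I = 23 203 125 mm⁴.

I_base ≈ 2.3203 × 10⁷ mm⁴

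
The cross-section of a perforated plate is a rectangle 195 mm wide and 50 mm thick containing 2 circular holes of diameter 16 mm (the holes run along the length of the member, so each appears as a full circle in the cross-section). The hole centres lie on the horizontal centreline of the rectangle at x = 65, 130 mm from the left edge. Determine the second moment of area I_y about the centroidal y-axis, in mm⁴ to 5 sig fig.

I_y ≈ 3.0464 × 10⁷ mm⁴

Break the section into simple shapes (no overlaps), measuring from the bottom-left corner of the bounding box.
Plate: 195 × 50, A = 9 750 mm², x = 97.5 mm, Ī = 30 895 313 mm⁴.
Hole 1 (subtracted): ⌀16, A = 201.0619 mm², x = 65 mm, Ī = 3216.991 mm⁴.
Hole 2 (subtracted): ⌀16, A = 201.0619 mm², x = 130 mm, Ī = 3216.991 mm⁴.
By symmetry the centroid is at mid-width, x̄ = 97.5 mm.
Transfer each piece to the centroidal y-axis using Ī + A·d² with d = x − 97.5:
  plate: d = 0 mm → contributes +30 895 313 mm⁴
  hole 1: d = -32.5 mm → contributes −215588.7 mm⁴
  hole 2: d = 32.5 mm → contributes −215588.7 mm⁴
Total I = 30 464 135 mm⁴.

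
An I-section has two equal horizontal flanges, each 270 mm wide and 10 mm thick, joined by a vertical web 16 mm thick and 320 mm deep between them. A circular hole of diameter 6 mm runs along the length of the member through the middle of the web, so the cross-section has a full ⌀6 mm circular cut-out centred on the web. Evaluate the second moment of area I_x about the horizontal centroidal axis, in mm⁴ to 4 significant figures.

I_x ≈ 1.908 × 10⁸ mm⁴

Split into non-overlapping primitives; take the origin at the lower-left of the bounding box.
Bottom flange: 270 × 10, A = 2 700 mm², y = 5 mm, Ī = 22 500 mm⁴.
Web: 16 × 320, A = 5 120 mm², y = 170 mm, Ī = 43 690 667 mm⁴.
Top flange: 270 × 10, A = 2 700 mm², y = 335 mm, Ī = 22 500 mm⁴.
Hole (subtracted): ⌀6, A = 28.2743 mm², y = 170 mm, Ī = 63.6173 mm⁴.
By symmetry the centroid is at mid-height, ȳ = 170 mm.
Transfer each piece to the horizontal centroidal axis using Ī + A·d² with d = y − 170:
  bottom flange: d = -165 mm → contributes +73 530 000 mm⁴
  web: d = 0 mm → contributes +43 690 667 mm⁴
  top flange: d = 165 mm → contributes +73 530 000 mm⁴
  hole: d = 0 mm → contributes −63.6173 mm⁴
Total I = 190 750 603 mm⁴.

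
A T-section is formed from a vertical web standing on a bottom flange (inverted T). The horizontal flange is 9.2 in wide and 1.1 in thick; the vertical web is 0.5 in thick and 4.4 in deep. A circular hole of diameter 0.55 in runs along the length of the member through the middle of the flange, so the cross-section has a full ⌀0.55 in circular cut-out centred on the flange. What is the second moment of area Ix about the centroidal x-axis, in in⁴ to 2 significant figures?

Split into non-overlapping primitives; take the origin at the lower-left of the bounding box.
Flange: 9.2 × 1.1, A = 10.12 in², y = 0.55 in, Ī = 1.02 in⁴.
Web: 0.5 × 4.4, A = 2.2 in², y = 3.3 in, Ī = 3.549 in⁴.
Hole (subtracted): ⌀0.55, A = 0.2376 in², y = 0.55 in, Ī = 0.004492 in⁴.
Centroid: ȳ = ΣA·y / ΣA = 1.051 in.
Transfer each piece to the centroidal x-axis using Ī + A·d² with d = y − 1.051:
  flange: d = -0.5007 in → contributes +3.558 in⁴
  web: d = 2.249 in → contributes +14.68 in⁴
  hole: d = -0.5007 in → contributes −0.06406 in⁴
Total I = 18.17 in⁴.

Ix ≈ 18 in⁴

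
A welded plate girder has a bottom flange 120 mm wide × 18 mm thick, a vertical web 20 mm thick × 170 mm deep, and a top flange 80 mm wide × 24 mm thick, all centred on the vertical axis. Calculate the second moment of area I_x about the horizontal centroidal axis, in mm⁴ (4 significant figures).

I_x ≈ 4.545 × 10⁷ mm⁴

Treat the section as a set of non-overlapping primitives; coordinates are from the bounding-box lower-left.
Bottom plate: 120 × 18, A = 2 160 mm², y = 9 mm, Ī = 58 320 mm⁴.
Web plate: 20 × 170, A = 3 400 mm², y = 103 mm, Ī = 8 188 333 mm⁴.
Top plate: 80 × 24, A = 1 920 mm², y = 200 mm, Ī = 92 160 mm⁴.
Centroid: ȳ = ΣA·y / ΣA = 100.754 mm.
Transfer each piece to the horizontal centroidal axis using Ī + A·d² with d = y − 100.754:
  bottom plate: d = -91.754 mm → contributes +18 242 925 mm⁴
  web plate: d = 2.24599 mm → contributes +8 205 485 mm⁴
  top plate: d = 99.246 mm → contributes +19 003 711 mm⁴
Total I = 45 452 121 mm⁴.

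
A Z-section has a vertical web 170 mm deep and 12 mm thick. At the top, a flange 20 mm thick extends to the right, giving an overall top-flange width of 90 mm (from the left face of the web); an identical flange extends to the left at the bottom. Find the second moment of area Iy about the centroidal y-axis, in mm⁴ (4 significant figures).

Split into non-overlapping primitives; take the origin at the lower-left of the bounding box.
Web: 12 × 170, A = 2 040 mm², x = 84 mm, Ī = 24 480 mm⁴.
Top flange (beyond web): 78 × 20, A = 1 560 mm², x = 129 mm, Ī = 790 920 mm⁴.
Bottom flange (beyond web): 78 × 20, A = 1 560 mm², x = 39 mm, Ī = 790 920 mm⁴.
Centroid: x̄ = ΣA·x / ΣA = 84 mm.
Transfer each piece to the centroidal y-axis using Ī + A·d² with d = x − 84:
  web: d = 0 mm → contributes +24 480 mm⁴
  top flange (beyond web): d = 45 mm → contributes +3 949 920 mm⁴
  bottom flange (beyond web): d = -45 mm → contributes +3 949 920 mm⁴
Total I = 7 924 320 mm⁴.

Iy ≈ 7.924 × 10⁶ mm⁴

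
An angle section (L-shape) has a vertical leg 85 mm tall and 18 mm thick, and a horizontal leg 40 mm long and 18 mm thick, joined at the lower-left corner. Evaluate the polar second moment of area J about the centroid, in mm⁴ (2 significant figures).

Decompose the section into non-overlapping parts with the origin at the bottom-left of its bounding rectangle.
Vertical leg: 18 × 85, A = 1 530 mm², y = 42.5 mm, Ī = 921 188 mm⁴.
Horizontal leg (remainder): 22 × 18, A = 396 mm², y = 9 mm, Ī = 10 692 mm⁴.
Centroid: ȳ = ΣA·y / ΣA = 35.61 mm.
Transfer each piece to the centroidal x-axis using Ī + A·d² with d = y − 35.61:
  vertical leg: d = 6.888 mm → contributes +993 775 mm⁴
  horizontal leg (remainder): d = -26.61 mm → contributes +291 142 mm⁴
Total I = 1 284 916 mm⁴.
For the y-axis: x̄ = 13.11 mm.
Repeating about the centroidal y-axis gives I_y = 183 114 mm⁴.
Polar second moment: J = I_x + I_y = 1 468 030 mm⁴.

J ≈ 1.5 × 10⁶ mm⁴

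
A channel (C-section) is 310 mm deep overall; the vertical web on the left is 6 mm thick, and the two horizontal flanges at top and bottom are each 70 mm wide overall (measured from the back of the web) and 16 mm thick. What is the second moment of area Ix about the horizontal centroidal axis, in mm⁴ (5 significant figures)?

Decompose the section into non-overlapping parts with the origin at the bottom-left of its bounding rectangle.
Web: 6 × 310, A = 1 860 mm², y = 155 mm, Ī = 14 895 500 mm⁴.
Top flange (beyond web): 64 × 16, A = 1 024 mm², y = 302 mm, Ī = 21845.33 mm⁴.
Bottom flange (beyond web): 64 × 16, A = 1 024 mm², y = 8 mm, Ī = 21845.33 mm⁴.
By symmetry the centroid is at mid-height, ȳ = 155 mm.
Transfer each piece to the horizontal centroidal axis using Ī + A·d² with d = y − 155:
  web: d = 0 mm → contributes +14 895 500 mm⁴
  top flange (beyond web): d = 147 mm → contributes +22 149 461 mm⁴
  bottom flange (beyond web): d = -147 mm → contributes +22 149 461 mm⁴
Total I = 59 194 423 mm⁴.

Ix ≈ 5.9194 × 10⁷ mm⁴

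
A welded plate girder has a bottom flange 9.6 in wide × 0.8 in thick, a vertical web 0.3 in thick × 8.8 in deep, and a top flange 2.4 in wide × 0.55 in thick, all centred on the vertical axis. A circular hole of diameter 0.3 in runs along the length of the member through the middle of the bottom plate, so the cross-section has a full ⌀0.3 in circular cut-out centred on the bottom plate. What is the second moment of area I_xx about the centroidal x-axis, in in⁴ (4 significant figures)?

I_xx ≈ 142.0 in⁴

Decompose the section into non-overlapping parts with the origin at the bottom-left of its bounding rectangle.
Bottom plate: 9.6 × 0.8, A = 7.68 in², y = 0.4 in, Ī = 0.4096 in⁴.
Web plate: 0.3 × 8.8, A = 2.64 in², y = 5.2 in, Ī = 17.0368 in⁴.
Top plate: 2.4 × 0.55, A = 1.32 in², y = 9.875 in, Ī = 0.033275 in⁴.
Hole (subtracted): ⌀0.3, A = 0.0706858 in², y = 0.4 in, Ī = 0.000397608 in⁴.
Centroid: ȳ = ΣA·y / ΣA = 2.57636 in.
Transfer each piece to the centroidal x-axis using Ī + A·d² with d = y − 2.57636:
  bottom plate: d = -2.17636 in → contributes +36.7863 in⁴
  web plate: d = 2.62364 in → contributes +35.2092 in⁴
  top plate: d = 7.29864 in → contributes +70.3499 in⁴
  hole: d = -2.17636 in → contributes −0.335204 in⁴
Total I = 142.01 in⁴.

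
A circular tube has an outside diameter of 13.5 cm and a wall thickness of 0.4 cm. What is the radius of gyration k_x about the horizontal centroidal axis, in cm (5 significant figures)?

Split into non-overlapping primitives; take the origin at the lower-left of the bounding box.
Outer circle: ⌀13.5, A = 143.1388 cm², y = 6.75 cm, Ī = 1630.441 cm⁴.
Bore (subtracted): ⌀12.7, A = 126.6769 cm², y = 6.75 cm, Ī = 1276.982 cm⁴.
By symmetry the centroid is at mid-height, ȳ = 6.75 cm.
All pieces are centred on the horizontal centroidal axis, so I = ΣĪ (holes subtracted) = 353.4585 cm⁴.
Radius of gyration: k = √(I/A) = √(353.4585 / 16.46195) = 4.633708 cm.

k_x ≈ 4.6337 cm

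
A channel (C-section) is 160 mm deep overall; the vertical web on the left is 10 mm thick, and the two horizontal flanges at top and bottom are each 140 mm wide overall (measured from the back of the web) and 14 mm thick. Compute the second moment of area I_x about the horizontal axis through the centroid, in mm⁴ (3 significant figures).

I_x ≈ 2.29 × 10⁷ mm⁴

Treat the section as a set of non-overlapping primitives; coordinates are from the bounding-box lower-left.
Web: 10 × 160, A = 1 600 mm², y = 80 mm, Ī = 3 413 333 mm⁴.
Top flange (beyond web): 130 × 14, A = 1 820 mm², y = 153 mm, Ī = 29 727 mm⁴.
Bottom flange (beyond web): 130 × 14, A = 1 820 mm², y = 7 mm, Ī = 29 727 mm⁴.
By symmetry the centroid is at mid-height, ȳ = 80 mm.
Transfer each piece to the horizontal axis through the centroid using Ī + A·d² with d = y − 80:
  web: d = 0 mm → contributes +3 413 333 mm⁴
  top flange (beyond web): d = 73 mm → contributes +9 728 507 mm⁴
  bottom flange (beyond web): d = -73 mm → contributes +9 728 507 mm⁴
Total I = 22 870 347 mm⁴.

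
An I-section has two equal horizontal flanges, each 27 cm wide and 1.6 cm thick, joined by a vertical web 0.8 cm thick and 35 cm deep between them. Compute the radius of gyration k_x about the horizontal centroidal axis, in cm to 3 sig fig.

k_x ≈ 16.7 cm

Treat the section as a set of non-overlapping primitives; coordinates are from the bounding-box lower-left.
Bottom flange: 27 × 1.6, A = 43.2 cm², y = 0.8 cm, Ī = 9.216 cm⁴.
Web: 0.8 × 35, A = 28 cm², y = 19.1 cm, Ī = 2858.3 cm⁴.
Top flange: 27 × 1.6, A = 43.2 cm², y = 37.4 cm, Ī = 9.216 cm⁴.
By symmetry the centroid is at mid-height, ȳ = 19.1 cm.
Transfer each piece to the horizontal centroidal axis using Ī + A·d² with d = y − 19.1:
  bottom flange: d = -18.3 cm → contributes +14 476 cm⁴
  web: d = 0 cm → contributes +2858.3 cm⁴
  top flange: d = 18.3 cm → contributes +14 476 cm⁴
Total I = 31 811 cm⁴.
Radius of gyration: k = √(I/A) = √(31 811 / 114.4) = 16.675 cm.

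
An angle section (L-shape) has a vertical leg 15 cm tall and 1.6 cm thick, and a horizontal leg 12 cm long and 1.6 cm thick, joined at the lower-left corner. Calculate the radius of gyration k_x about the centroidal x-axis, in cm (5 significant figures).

k_x ≈ 4.6920 cm

Treat the section as a set of non-overlapping primitives; coordinates are from the bounding-box lower-left.
Vertical leg: 1.6 × 15, A = 24 cm², y = 7.5 cm, Ī = 450 cm⁴.
Horizontal leg (remainder): 10.4 × 1.6, A = 16.64 cm², y = 0.8 cm, Ī = 3.549867 cm⁴.
Centroid: ȳ = ΣA·y / ΣA = 4.756693 cm.
Transfer each piece to the centroidal x-axis using Ī + A·d² with d = y − 4.756693:
  vertical leg: d = 2.743307 cm → contributes +630.6176 cm⁴
  horizontal leg (remainder): d = -3.956693 cm → contributes +264.056 cm⁴
Total I = 894.6736 cm⁴.
Radius of gyration: k = √(I/A) = √(894.6736 / 40.64) = 4.691973 cm.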